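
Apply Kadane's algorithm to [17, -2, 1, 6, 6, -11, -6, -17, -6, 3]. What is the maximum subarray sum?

Using Kadane's algorithm on [17, -2, 1, 6, 6, -11, -6, -17, -6, 3]:

Scanning through the array:
Position 1 (value -2): max_ending_here = 15, max_so_far = 17
Position 2 (value 1): max_ending_here = 16, max_so_far = 17
Position 3 (value 6): max_ending_here = 22, max_so_far = 22
Position 4 (value 6): max_ending_here = 28, max_so_far = 28
Position 5 (value -11): max_ending_here = 17, max_so_far = 28
Position 6 (value -6): max_ending_here = 11, max_so_far = 28
Position 7 (value -17): max_ending_here = -6, max_so_far = 28
Position 8 (value -6): max_ending_here = -6, max_so_far = 28
Position 9 (value 3): max_ending_here = 3, max_so_far = 28

Maximum subarray: [17, -2, 1, 6, 6]
Maximum sum: 28

The maximum subarray is [17, -2, 1, 6, 6] with sum 28. This subarray runs from index 0 to index 4.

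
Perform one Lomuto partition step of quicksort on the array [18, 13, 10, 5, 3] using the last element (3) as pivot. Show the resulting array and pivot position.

Lomuto partition with pivot = 3:

Initial array: [18, 13, 10, 5, 3]

arr[0]=18 > 3: no swap
arr[1]=13 > 3: no swap
arr[2]=10 > 3: no swap
arr[3]=5 > 3: no swap

Place pivot at position 0: [3, 13, 10, 5, 18]
Pivot position: 0

After partitioning with pivot 3, the array becomes [3, 13, 10, 5, 18]. The pivot is placed at index 0. All elements to the left of the pivot are <= 3, and all elements to the right are > 3.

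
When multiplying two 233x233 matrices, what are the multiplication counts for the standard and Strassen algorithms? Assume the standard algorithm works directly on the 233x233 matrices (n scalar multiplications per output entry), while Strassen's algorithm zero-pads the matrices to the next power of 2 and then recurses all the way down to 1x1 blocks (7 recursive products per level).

Matrix multiplication for 233x233 matrices:

Strassen's algorithm requires power-of-2 dimensions. Pad 233x233 to 256x256 (next power of 2).

Standard algorithm: 233^3 = 12649337 multiplications
Strassen's algorithm: 7^(log2(256)) = 7^8 = 5764801 multiplications
Savings: 12649337 - 5764801 = 6884536 multiplications

Standard: 12649337 multiplications (233^3). Strassen: 5764801 multiplications (7^8, after padding to 256x256). Strassen reduces 8 recursive multiplications to 7 at each level.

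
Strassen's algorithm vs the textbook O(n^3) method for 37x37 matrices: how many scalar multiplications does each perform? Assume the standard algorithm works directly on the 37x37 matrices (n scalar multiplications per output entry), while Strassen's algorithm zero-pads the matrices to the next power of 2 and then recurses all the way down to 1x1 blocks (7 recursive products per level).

Matrix multiplication for 37x37 matrices:

Strassen's algorithm requires power-of-2 dimensions. Pad 37x37 to 64x64 (next power of 2).

Standard algorithm: 37^3 = 50653 multiplications
Strassen's algorithm: 7^(log2(64)) = 7^6 = 117649 multiplications
Difference: 50653 - 117649 = -66996 (Strassen uses MORE here due to padding overhead — for small or just-over-power-of-2 n, padding can outweigh the per-level savings)

Standard: 50653 multiplications (37^3). Strassen: 117649 multiplications (7^6, after padding to 64x64). Strassen reduces 8 recursive multiplications to 7 at each level.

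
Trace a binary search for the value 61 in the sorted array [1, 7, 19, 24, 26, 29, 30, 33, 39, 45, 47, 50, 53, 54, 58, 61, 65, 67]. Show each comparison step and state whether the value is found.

Binary search for 61 in [1, 7, 19, 24, 26, 29, 30, 33, 39, 45, 47, 50, 53, 54, 58, 61, 65, 67]:

lo=0, hi=17, mid=8, arr[mid]=39 -> 39 < 61, search right half
lo=9, hi=17, mid=13, arr[mid]=54 -> 54 < 61, search right half
lo=14, hi=17, mid=15, arr[mid]=61 -> Found target at index 15!

Binary search finds 61 at index 15 after 3 comparisons. The search repeatedly halves the search space by comparing with the middle element.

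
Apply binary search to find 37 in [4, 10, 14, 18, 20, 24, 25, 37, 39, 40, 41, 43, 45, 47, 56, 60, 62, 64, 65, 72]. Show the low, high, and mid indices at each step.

Binary search for 37 in [4, 10, 14, 18, 20, 24, 25, 37, 39, 40, 41, 43, 45, 47, 56, 60, 62, 64, 65, 72]:

lo=0, hi=19, mid=9, arr[mid]=40 -> 40 > 37, search left half
lo=0, hi=8, mid=4, arr[mid]=20 -> 20 < 37, search right half
lo=5, hi=8, mid=6, arr[mid]=25 -> 25 < 37, search right half
lo=7, hi=8, mid=7, arr[mid]=37 -> Found target at index 7!

Binary search finds 37 at index 7 after 4 comparisons. The search repeatedly halves the search space by comparing with the middle element.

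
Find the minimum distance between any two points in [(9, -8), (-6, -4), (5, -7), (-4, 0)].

Computing all pairwise distances among 4 points:

d((9, -8), (-6, -4)) = 15.5242
d((9, -8), (5, -7)) = 4.1231 <-- minimum
d((9, -8), (-4, 0)) = 15.2643
d((-6, -4), (5, -7)) = 11.4018
d((-6, -4), (-4, 0)) = 4.4721
d((5, -7), (-4, 0)) = 11.4018

Closest pair: (9, -8) and (5, -7) with distance 4.1231

The closest pair is (9, -8) and (5, -7) with Euclidean distance 4.1231. For 4 points, brute-force pairwise comparison is shown above. For large n, the divide-and-conquer algorithm (sort by x, recurse on halves, check the dividing strip) achieves O(n log n).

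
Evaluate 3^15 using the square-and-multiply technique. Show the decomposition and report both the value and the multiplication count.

Computing 3^15 by squaring (build up from 3^1; each line after the first costs one multiplication):

3^1 = 3
3^2 = (3^1)^2 = 3^2 = 9
3^3 = 3 * 3^2 = 3 * 9 = 27
3^6 = (3^3)^2 = 27^2 = 729
3^7 = 3 * 3^6 = 3 * 729 = 2187
3^14 = (3^7)^2 = 2187^2 = 4782969
3^15 = 3 * 3^14 = 3 * 4782969 = 14348907

Result: 14348907
Multiplications needed: 6 (6 lines after 3^1)

3^15 = 14348907. Using exponentiation by squaring, this requires 6 multiplications. The key idea: if the exponent is even, square the half-power; if odd, multiply by the base once.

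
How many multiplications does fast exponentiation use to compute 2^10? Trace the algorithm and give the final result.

Computing 2^10 by squaring (build up from 2^1; each line after the first costs one multiplication):

2^1 = 2
2^2 = (2^1)^2 = 2^2 = 4
2^4 = (2^2)^2 = 4^2 = 16
2^5 = 2 * 2^4 = 2 * 16 = 32
2^10 = (2^5)^2 = 32^2 = 1024

Result: 1024
Multiplications needed: 4 (4 lines after 2^1)

2^10 = 1024. Using exponentiation by squaring, this requires 4 multiplications. The key idea: if the exponent is even, square the half-power; if odd, multiply by the base once.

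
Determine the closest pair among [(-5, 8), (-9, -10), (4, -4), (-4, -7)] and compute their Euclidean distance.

Computing all pairwise distances among 4 points:

d((-5, 8), (-9, -10)) = 18.4391
d((-5, 8), (4, -4)) = 15.0
d((-5, 8), (-4, -7)) = 15.0333
d((-9, -10), (4, -4)) = 14.3178
d((-9, -10), (-4, -7)) = 5.831 <-- minimum
d((4, -4), (-4, -7)) = 8.544

Closest pair: (-9, -10) and (-4, -7) with distance 5.831

The closest pair is (-9, -10) and (-4, -7) with Euclidean distance 5.831. For 4 points, brute-force pairwise comparison is shown above. For large n, the divide-and-conquer algorithm (sort by x, recurse on halves, check the dividing strip) achieves O(n log n).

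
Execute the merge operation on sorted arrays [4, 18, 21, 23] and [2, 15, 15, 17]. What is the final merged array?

Merging process:

Compare 4 vs 2: take 2 from right. Merged: [2]
Compare 4 vs 15: take 4 from left. Merged: [2, 4]
Compare 18 vs 15: take 15 from right. Merged: [2, 4, 15]
Compare 18 vs 15: take 15 from right. Merged: [2, 4, 15, 15]
Compare 18 vs 17: take 17 from right. Merged: [2, 4, 15, 15, 17]
Append remaining from left: [18, 21, 23]. Merged: [2, 4, 15, 15, 17, 18, 21, 23]

Final merged array: [2, 4, 15, 15, 17, 18, 21, 23]
Total comparisons: 5

The merged array is [2, 4, 15, 15, 17, 18, 21, 23], requiring 5 comparisons. The merge step runs in O(n) time where n is the total number of elements.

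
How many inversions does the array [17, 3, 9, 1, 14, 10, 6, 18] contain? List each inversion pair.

Finding inversions in [17, 3, 9, 1, 14, 10, 6, 18]:

(0, 1): arr[0]=17 > arr[1]=3
(0, 2): arr[0]=17 > arr[2]=9
(0, 3): arr[0]=17 > arr[3]=1
(0, 4): arr[0]=17 > arr[4]=14
(0, 5): arr[0]=17 > arr[5]=10
(0, 6): arr[0]=17 > arr[6]=6
(1, 3): arr[1]=3 > arr[3]=1
(2, 3): arr[2]=9 > arr[3]=1
(2, 6): arr[2]=9 > arr[6]=6
(4, 5): arr[4]=14 > arr[5]=10
(4, 6): arr[4]=14 > arr[6]=6
(5, 6): arr[5]=10 > arr[6]=6

Total inversions: 12

The array has 12 inversion(s): (0,1), (0,2), (0,3), (0,4), (0,5), (0,6), (1,3), (2,3), (2,6), (4,5), (4,6), (5,6). Each pair (i,j) satisfies i < j and arr[i] > arr[j].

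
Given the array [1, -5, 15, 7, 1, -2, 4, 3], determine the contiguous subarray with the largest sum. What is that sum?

Using Kadane's algorithm on [1, -5, 15, 7, 1, -2, 4, 3]:

Scanning through the array:
Position 1 (value -5): max_ending_here = -4, max_so_far = 1
Position 2 (value 15): max_ending_here = 15, max_so_far = 15
Position 3 (value 7): max_ending_here = 22, max_so_far = 22
Position 4 (value 1): max_ending_here = 23, max_so_far = 23
Position 5 (value -2): max_ending_here = 21, max_so_far = 23
Position 6 (value 4): max_ending_here = 25, max_so_far = 25
Position 7 (value 3): max_ending_here = 28, max_so_far = 28

Maximum subarray: [15, 7, 1, -2, 4, 3]
Maximum sum: 28

The maximum subarray is [15, 7, 1, -2, 4, 3] with sum 28. This subarray runs from index 2 to index 7.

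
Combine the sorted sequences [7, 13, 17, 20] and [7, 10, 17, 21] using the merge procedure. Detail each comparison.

Merging process:

Compare 7 vs 7: take 7 from left. Merged: [7]
Compare 13 vs 7: take 7 from right. Merged: [7, 7]
Compare 13 vs 10: take 10 from right. Merged: [7, 7, 10]
Compare 13 vs 17: take 13 from left. Merged: [7, 7, 10, 13]
Compare 17 vs 17: take 17 from left. Merged: [7, 7, 10, 13, 17]
Compare 20 vs 17: take 17 from right. Merged: [7, 7, 10, 13, 17, 17]
Compare 20 vs 21: take 20 from left. Merged: [7, 7, 10, 13, 17, 17, 20]
Append remaining from right: [21]. Merged: [7, 7, 10, 13, 17, 17, 20, 21]

Final merged array: [7, 7, 10, 13, 17, 17, 20, 21]
Total comparisons: 7

The merged array is [7, 7, 10, 13, 17, 17, 20, 21], requiring 7 comparisons. The merge step runs in O(n) time where n is the total number of elements.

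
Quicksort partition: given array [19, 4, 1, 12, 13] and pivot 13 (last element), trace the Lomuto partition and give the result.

Lomuto partition with pivot = 13:

Initial array: [19, 4, 1, 12, 13]

arr[0]=19 > 13: no swap
arr[1]=4 <= 13: swap with position 0, array becomes [4, 19, 1, 12, 13]
arr[2]=1 <= 13: swap with position 1, array becomes [4, 1, 19, 12, 13]
arr[3]=12 <= 13: swap with position 2, array becomes [4, 1, 12, 19, 13]

Place pivot at position 3: [4, 1, 12, 13, 19]
Pivot position: 3

After partitioning with pivot 13, the array becomes [4, 1, 12, 13, 19]. The pivot is placed at index 3. All elements to the left of the pivot are <= 13, and all elements to the right are > 13.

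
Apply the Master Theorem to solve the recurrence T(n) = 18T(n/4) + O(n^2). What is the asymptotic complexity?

Master Theorem for T(n) = 18T(n/4) + O(n^2):

a = 18, b = 4, c = 2
log_b(a) = log_4(18) = 2.0850

Case 1: c = 2 < log_4(18) = 2.0850
T(n) = O(n^(log_4 18))

For T(n) = 18T(n/4) + O(n^2): log_4(18) = 2.0850. This is Case 1 of the Master Theorem (c < log_b(a), work dominated by leaves), giving O(n^(log_4 18)).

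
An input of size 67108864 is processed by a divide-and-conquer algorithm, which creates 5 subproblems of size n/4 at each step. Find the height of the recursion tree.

For divide and conquer with division factor 4:

Problem sizes at each level:
Level 0: 67108864
Level 1: 16777216
Level 2: 4194304
Level 3: 1048576
Level 4: 262144
Level 5: 65536
Level 6: 16384
Level 7: 4096
Level 8: 1024
Level 9: 256
Level 10: 64
Level 11: 16
Level 12: 4
Level 13: 1

The root is level 0 and the size-1 base case is level 13 (the tree spans levels 0 through 13, i.e. 14 levels counting the root), so the depth is the number of divisions: log_4(67108864) = 13

The recursion tree depth is log_4(67108864) = 13. At each level, the problem size is divided by 4, so it takes 13 divisions to reduce to a base case of size 1. The algorithm makes 5 recursive calls at each level.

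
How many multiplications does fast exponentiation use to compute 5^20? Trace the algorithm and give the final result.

Computing 5^20 by squaring (build up from 5^1; each line after the first costs one multiplication):

5^1 = 5
5^2 = (5^1)^2 = 5^2 = 25
5^4 = (5^2)^2 = 25^2 = 625
5^5 = 5 * 5^4 = 5 * 625 = 3125
5^10 = (5^5)^2 = 3125^2 = 9765625
5^20 = (5^10)^2 = 9765625^2 = 95367431640625

Result: 95367431640625
Multiplications needed: 5 (5 lines after 5^1)

5^20 = 95367431640625. Using exponentiation by squaring, this requires 5 multiplications. The key idea: if the exponent is even, square the half-power; if odd, multiply by the base once.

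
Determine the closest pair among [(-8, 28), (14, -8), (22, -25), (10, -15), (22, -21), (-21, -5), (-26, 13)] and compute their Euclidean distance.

Computing all pairwise distances among 7 points:

d((-8, 28), (14, -8)) = 42.19
d((-8, 28), (22, -25)) = 60.9016
d((-8, 28), (10, -15)) = 46.6154
d((-8, 28), (22, -21)) = 57.4543
d((-8, 28), (-21, -5)) = 35.4683
d((-8, 28), (-26, 13)) = 23.4307
d((14, -8), (22, -25)) = 18.7883
d((14, -8), (10, -15)) = 8.0623
d((14, -8), (22, -21)) = 15.2643
d((14, -8), (-21, -5)) = 35.1283
d((14, -8), (-26, 13)) = 45.1774
d((22, -25), (10, -15)) = 15.6205
d((22, -25), (22, -21)) = 4.0 <-- minimum
d((22, -25), (-21, -5)) = 47.4236
d((22, -25), (-26, 13)) = 61.2209
d((10, -15), (22, -21)) = 13.4164
d((10, -15), (-21, -5)) = 32.573
d((10, -15), (-26, 13)) = 45.607
d((22, -21), (-21, -5)) = 45.8803
d((22, -21), (-26, 13)) = 58.8218
d((-21, -5), (-26, 13)) = 18.6815

Closest pair: (22, -25) and (22, -21) with distance 4.0

The closest pair is (22, -25) and (22, -21) with Euclidean distance 4.0. For 7 points, brute-force pairwise comparison is shown above. For large n, the divide-and-conquer algorithm (sort by x, recurse on halves, check the dividing strip) achieves O(n log n).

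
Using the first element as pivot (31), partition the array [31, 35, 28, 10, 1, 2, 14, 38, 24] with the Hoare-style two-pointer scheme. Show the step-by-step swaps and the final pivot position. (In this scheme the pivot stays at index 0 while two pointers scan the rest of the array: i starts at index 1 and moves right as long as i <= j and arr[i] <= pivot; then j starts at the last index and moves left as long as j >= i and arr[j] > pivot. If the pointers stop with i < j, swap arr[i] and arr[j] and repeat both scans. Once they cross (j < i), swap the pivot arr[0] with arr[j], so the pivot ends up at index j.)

Hoare-style two-pointer partition with pivot = 31:

Initial array: [31, 35, 28, 10, 1, 2, 14, 38, 24]

Pointers start at i = 1, j = 8.
i stops at index 1 (arr[1]=35 > 31), j stops at index 8 (arr[8]=24 <= 31): swap arr[1] and arr[8], array becomes [31, 24, 28, 10, 1, 2, 14, 38, 35]
i ends at 7, j ends at 6: the pointers have crossed (j < i), so scanning stops.

Swap pivot arr[0] with arr[6] to place pivot at position 6: [14, 24, 28, 10, 1, 2, 31, 38, 35]
Pivot position: 6

After partitioning with pivot 31, the array becomes [14, 24, 28, 10, 1, 2, 31, 38, 35]. The pivot is placed at index 6. All elements to the left of the pivot are <= 31, and all elements to the right are > 31.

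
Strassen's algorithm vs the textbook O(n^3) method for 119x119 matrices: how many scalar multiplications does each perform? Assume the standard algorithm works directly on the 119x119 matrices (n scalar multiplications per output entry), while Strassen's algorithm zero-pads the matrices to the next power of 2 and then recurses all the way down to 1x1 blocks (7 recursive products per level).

Matrix multiplication for 119x119 matrices:

Strassen's algorithm requires power-of-2 dimensions. Pad 119x119 to 128x128 (next power of 2).

Standard algorithm: 119^3 = 1685159 multiplications
Strassen's algorithm: 7^(log2(128)) = 7^7 = 823543 multiplications
Savings: 1685159 - 823543 = 861616 multiplications

Standard: 1685159 multiplications (119^3). Strassen: 823543 multiplications (7^7, after padding to 128x128). Strassen reduces 8 recursive multiplications to 7 at each level.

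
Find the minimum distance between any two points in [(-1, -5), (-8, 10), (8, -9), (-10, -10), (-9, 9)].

Computing all pairwise distances among 5 points:

d((-1, -5), (-8, 10)) = 16.5529
d((-1, -5), (8, -9)) = 9.8489
d((-1, -5), (-10, -10)) = 10.2956
d((-1, -5), (-9, 9)) = 16.1245
d((-8, 10), (8, -9)) = 24.8395
d((-8, 10), (-10, -10)) = 20.0998
d((-8, 10), (-9, 9)) = 1.4142 <-- minimum
d((8, -9), (-10, -10)) = 18.0278
d((8, -9), (-9, 9)) = 24.7588
d((-10, -10), (-9, 9)) = 19.0263

Closest pair: (-8, 10) and (-9, 9) with distance 1.4142

The closest pair is (-8, 10) and (-9, 9) with Euclidean distance 1.4142. For 5 points, brute-force pairwise comparison is shown above. For large n, the divide-and-conquer algorithm (sort by x, recurse on halves, check the dividing strip) achieves O(n log n).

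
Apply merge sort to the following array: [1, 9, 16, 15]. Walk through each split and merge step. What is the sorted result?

Merge sort trace:

Split: [1, 9, 16, 15] -> [1, 9] and [16, 15]
  Split: [1, 9] -> [1] and [9]
  Merge: [1] + [9] -> [1, 9]
  Split: [16, 15] -> [16] and [15]
  Merge: [16] + [15] -> [15, 16]
Merge: [1, 9] + [15, 16] -> [1, 9, 15, 16]

Final sorted array: [1, 9, 15, 16]

The merge sort proceeds by recursively splitting the array and merging sorted halves.
After all merges, the sorted array is [1, 9, 15, 16].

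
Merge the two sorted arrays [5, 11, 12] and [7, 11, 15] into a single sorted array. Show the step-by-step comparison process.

Merging process:

Compare 5 vs 7: take 5 from left. Merged: [5]
Compare 11 vs 7: take 7 from right. Merged: [5, 7]
Compare 11 vs 11: take 11 from left. Merged: [5, 7, 11]
Compare 12 vs 11: take 11 from right. Merged: [5, 7, 11, 11]
Compare 12 vs 15: take 12 from left. Merged: [5, 7, 11, 11, 12]
Append remaining from right: [15]. Merged: [5, 7, 11, 11, 12, 15]

Final merged array: [5, 7, 11, 11, 12, 15]
Total comparisons: 5

The merged array is [5, 7, 11, 11, 12, 15], requiring 5 comparisons. The merge step runs in O(n) time where n is the total number of elements.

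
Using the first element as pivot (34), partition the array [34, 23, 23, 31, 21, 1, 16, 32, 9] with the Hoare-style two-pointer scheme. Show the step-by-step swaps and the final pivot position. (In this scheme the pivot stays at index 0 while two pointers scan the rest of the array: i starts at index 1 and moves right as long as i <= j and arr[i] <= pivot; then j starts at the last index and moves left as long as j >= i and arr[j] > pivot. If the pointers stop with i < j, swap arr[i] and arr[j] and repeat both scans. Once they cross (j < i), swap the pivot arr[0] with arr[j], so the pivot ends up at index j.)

Hoare-style two-pointer partition with pivot = 34:

Initial array: [34, 23, 23, 31, 21, 1, 16, 32, 9]

Pointers start at i = 1, j = 8.
i ends at 9, j ends at 8: the pointers have crossed (j < i), so scanning stops.

Swap pivot arr[0] with arr[8] to place pivot at position 8: [9, 23, 23, 31, 21, 1, 16, 32, 34]
Pivot position: 8

After partitioning with pivot 34, the array becomes [9, 23, 23, 31, 21, 1, 16, 32, 34]. The pivot is placed at index 8. All elements to the left of the pivot are <= 34, and all elements to the right are > 34.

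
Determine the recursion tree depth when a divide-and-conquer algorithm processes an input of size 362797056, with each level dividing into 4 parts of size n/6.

For divide and conquer with division factor 6:

Problem sizes at each level:
Level 0: 362797056
Level 1: 60466176
Level 2: 10077696
Level 3: 1679616
Level 4: 279936
Level 5: 46656
Level 6: 7776
Level 7: 1296
Level 8: 216
Level 9: 36
Level 10: 6
Level 11: 1

The root is level 0 and the size-1 base case is level 11 (the tree spans levels 0 through 11, i.e. 12 levels counting the root), so the depth is the number of divisions: log_6(362797056) = 11

The recursion tree depth is log_6(362797056) = 11. At each level, the problem size is divided by 6, so it takes 11 divisions to reduce to a base case of size 1. The algorithm makes 4 recursive calls at each level.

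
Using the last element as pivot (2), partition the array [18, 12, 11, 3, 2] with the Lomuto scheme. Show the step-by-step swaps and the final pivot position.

Lomuto partition with pivot = 2:

Initial array: [18, 12, 11, 3, 2]

arr[0]=18 > 2: no swap
arr[1]=12 > 2: no swap
arr[2]=11 > 2: no swap
arr[3]=3 > 2: no swap

Place pivot at position 0: [2, 12, 11, 3, 18]
Pivot position: 0

After partitioning with pivot 2, the array becomes [2, 12, 11, 3, 18]. The pivot is placed at index 0. All elements to the left of the pivot are <= 2, and all elements to the right are > 2.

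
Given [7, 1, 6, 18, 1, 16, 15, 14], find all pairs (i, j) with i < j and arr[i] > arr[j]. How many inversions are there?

Finding inversions in [7, 1, 6, 18, 1, 16, 15, 14]:

(0, 1): arr[0]=7 > arr[1]=1
(0, 2): arr[0]=7 > arr[2]=6
(0, 4): arr[0]=7 > arr[4]=1
(2, 4): arr[2]=6 > arr[4]=1
(3, 4): arr[3]=18 > arr[4]=1
(3, 5): arr[3]=18 > arr[5]=16
(3, 6): arr[3]=18 > arr[6]=15
(3, 7): arr[3]=18 > arr[7]=14
(5, 6): arr[5]=16 > arr[6]=15
(5, 7): arr[5]=16 > arr[7]=14
(6, 7): arr[6]=15 > arr[7]=14

Total inversions: 11

The array has 11 inversion(s): (0,1), (0,2), (0,4), (2,4), (3,4), (3,5), (3,6), (3,7), (5,6), (5,7), (6,7). Each pair (i,j) satisfies i < j and arr[i] > arr[j].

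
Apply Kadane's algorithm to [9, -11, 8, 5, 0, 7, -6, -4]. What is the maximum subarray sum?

Using Kadane's algorithm on [9, -11, 8, 5, 0, 7, -6, -4]:

Scanning through the array:
Position 1 (value -11): max_ending_here = -2, max_so_far = 9
Position 2 (value 8): max_ending_here = 8, max_so_far = 9
Position 3 (value 5): max_ending_here = 13, max_so_far = 13
Position 4 (value 0): max_ending_here = 13, max_so_far = 13
Position 5 (value 7): max_ending_here = 20, max_so_far = 20
Position 6 (value -6): max_ending_here = 14, max_so_far = 20
Position 7 (value -4): max_ending_here = 10, max_so_far = 20

Maximum subarray: [8, 5, 0, 7]
Maximum sum: 20

The maximum subarray is [8, 5, 0, 7] with sum 20. This subarray runs from index 2 to index 5.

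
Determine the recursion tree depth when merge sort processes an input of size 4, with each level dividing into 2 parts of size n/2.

For divide and conquer with division factor 2:

Problem sizes at each level:
Level 0: 4
Level 1: 2
Level 2: 1

The root is level 0 and the size-1 base case is level 2 (the tree spans levels 0 through 2, i.e. 3 levels counting the root), so the depth is the number of divisions: log_2(4) = 2

The recursion tree depth is log_2(4) = 2. At each level, the problem size is divided by 2, so it takes 2 divisions to reduce to a base case of size 1. The algorithm makes 2 recursive calls at each level.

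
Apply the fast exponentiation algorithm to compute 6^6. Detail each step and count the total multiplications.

Computing 6^6 by squaring (build up from 6^1; each line after the first costs one multiplication):

6^1 = 6
6^2 = (6^1)^2 = 6^2 = 36
6^3 = 6 * 6^2 = 6 * 36 = 216
6^6 = (6^3)^2 = 216^2 = 46656

Result: 46656
Multiplications needed: 3 (3 lines after 6^1)

6^6 = 46656. Using exponentiation by squaring, this requires 3 multiplications. The key idea: if the exponent is even, square the half-power; if odd, multiply by the base once.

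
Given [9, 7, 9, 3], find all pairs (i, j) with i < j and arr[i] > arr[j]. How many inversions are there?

Finding inversions in [9, 7, 9, 3]:

(0, 1): arr[0]=9 > arr[1]=7
(0, 3): arr[0]=9 > arr[3]=3
(1, 3): arr[1]=7 > arr[3]=3
(2, 3): arr[2]=9 > arr[3]=3

Total inversions: 4

The array has 4 inversion(s): (0,1), (0,3), (1,3), (2,3). Each pair (i,j) satisfies i < j and arr[i] > arr[j].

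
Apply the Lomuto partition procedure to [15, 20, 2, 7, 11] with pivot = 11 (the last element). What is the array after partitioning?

Lomuto partition with pivot = 11:

Initial array: [15, 20, 2, 7, 11]

arr[0]=15 > 11: no swap
arr[1]=20 > 11: no swap
arr[2]=2 <= 11: swap with position 0, array becomes [2, 20, 15, 7, 11]
arr[3]=7 <= 11: swap with position 1, array becomes [2, 7, 15, 20, 11]

Place pivot at position 2: [2, 7, 11, 20, 15]
Pivot position: 2

After partitioning with pivot 11, the array becomes [2, 7, 11, 20, 15]. The pivot is placed at index 2. All elements to the left of the pivot are <= 11, and all elements to the right are > 11.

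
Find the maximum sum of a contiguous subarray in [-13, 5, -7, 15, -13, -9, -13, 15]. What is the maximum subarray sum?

Using Kadane's algorithm on [-13, 5, -7, 15, -13, -9, -13, 15]:

Scanning through the array:
Position 1 (value 5): max_ending_here = 5, max_so_far = 5
Position 2 (value -7): max_ending_here = -2, max_so_far = 5
Position 3 (value 15): max_ending_here = 15, max_so_far = 15
Position 4 (value -13): max_ending_here = 2, max_so_far = 15
Position 5 (value -9): max_ending_here = -7, max_so_far = 15
Position 6 (value -13): max_ending_here = -13, max_so_far = 15
Position 7 (value 15): max_ending_here = 15, max_so_far = 15

Maximum subarray: [15]
Maximum sum: 15

The maximum subarray is [15] with sum 15. This subarray runs from index 3 to index 3.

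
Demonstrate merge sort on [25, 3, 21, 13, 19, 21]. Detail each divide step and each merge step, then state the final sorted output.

Merge sort trace:

Split: [25, 3, 21, 13, 19, 21] -> [25, 3, 21] and [13, 19, 21]
  Split: [25, 3, 21] -> [25] and [3, 21]
    Split: [3, 21] -> [3] and [21]
    Merge: [3] + [21] -> [3, 21]
  Merge: [25] + [3, 21] -> [3, 21, 25]
  Split: [13, 19, 21] -> [13] and [19, 21]
    Split: [19, 21] -> [19] and [21]
    Merge: [19] + [21] -> [19, 21]
  Merge: [13] + [19, 21] -> [13, 19, 21]
Merge: [3, 21, 25] + [13, 19, 21] -> [3, 13, 19, 21, 21, 25]

Final sorted array: [3, 13, 19, 21, 21, 25]

The merge sort proceeds by recursively splitting the array and merging sorted halves.
After all merges, the sorted array is [3, 13, 19, 21, 21, 25].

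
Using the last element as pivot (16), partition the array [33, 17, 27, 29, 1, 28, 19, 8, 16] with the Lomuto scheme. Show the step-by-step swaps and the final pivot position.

Lomuto partition with pivot = 16:

Initial array: [33, 17, 27, 29, 1, 28, 19, 8, 16]

arr[0]=33 > 16: no swap
arr[1]=17 > 16: no swap
arr[2]=27 > 16: no swap
arr[3]=29 > 16: no swap
arr[4]=1 <= 16: swap with position 0, array becomes [1, 17, 27, 29, 33, 28, 19, 8, 16]
arr[5]=28 > 16: no swap
arr[6]=19 > 16: no swap
arr[7]=8 <= 16: swap with position 1, array becomes [1, 8, 27, 29, 33, 28, 19, 17, 16]

Place pivot at position 2: [1, 8, 16, 29, 33, 28, 19, 17, 27]
Pivot position: 2

After partitioning with pivot 16, the array becomes [1, 8, 16, 29, 33, 28, 19, 17, 27]. The pivot is placed at index 2. All elements to the left of the pivot are <= 16, and all elements to the right are > 16.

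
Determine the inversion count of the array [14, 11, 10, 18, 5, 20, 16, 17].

Finding inversions in [14, 11, 10, 18, 5, 20, 16, 17]:

(0, 1): arr[0]=14 > arr[1]=11
(0, 2): arr[0]=14 > arr[2]=10
(0, 4): arr[0]=14 > arr[4]=5
(1, 2): arr[1]=11 > arr[2]=10
(1, 4): arr[1]=11 > arr[4]=5
(2, 4): arr[2]=10 > arr[4]=5
(3, 4): arr[3]=18 > arr[4]=5
(3, 6): arr[3]=18 > arr[6]=16
(3, 7): arr[3]=18 > arr[7]=17
(5, 6): arr[5]=20 > arr[6]=16
(5, 7): arr[5]=20 > arr[7]=17

Total inversions: 11

The array has 11 inversion(s): (0,1), (0,2), (0,4), (1,2), (1,4), (2,4), (3,4), (3,6), (3,7), (5,6), (5,7). Each pair (i,j) satisfies i < j and arr[i] > arr[j].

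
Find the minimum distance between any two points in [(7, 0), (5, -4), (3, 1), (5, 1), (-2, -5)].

Computing all pairwise distances among 5 points:

d((7, 0), (5, -4)) = 4.4721
d((7, 0), (3, 1)) = 4.1231
d((7, 0), (5, 1)) = 2.2361
d((7, 0), (-2, -5)) = 10.2956
d((5, -4), (3, 1)) = 5.3852
d((5, -4), (5, 1)) = 5.0
d((5, -4), (-2, -5)) = 7.0711
d((3, 1), (5, 1)) = 2.0 <-- minimum
d((3, 1), (-2, -5)) = 7.8102
d((5, 1), (-2, -5)) = 9.2195

Closest pair: (3, 1) and (5, 1) with distance 2.0

The closest pair is (3, 1) and (5, 1) with Euclidean distance 2.0. For 5 points, brute-force pairwise comparison is shown above. For large n, the divide-and-conquer algorithm (sort by x, recurse on halves, check the dividing strip) achieves O(n log n).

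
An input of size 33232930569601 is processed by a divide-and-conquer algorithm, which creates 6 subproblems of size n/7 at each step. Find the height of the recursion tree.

For divide and conquer with division factor 7:

Problem sizes at each level:
Level 0: 33232930569601
Level 1: 4747561509943
Level 2: 678223072849
Level 3: 96889010407
Level 4: 13841287201
Level 5: 1977326743
Level 6: 282475249
Level 7: 40353607
Level 8: 5764801
Level 9: 823543
Level 10: 117649
Level 11: 16807
Level 12: 2401
Level 13: 343
Level 14: 49
Level 15: 7
Level 16: 1

The root is level 0 and the size-1 base case is level 16 (the tree spans levels 0 through 16, i.e. 17 levels counting the root), so the depth is the number of divisions: log_7(33232930569601) = 16

The recursion tree depth is log_7(33232930569601) = 16. At each level, the problem size is divided by 7, so it takes 16 divisions to reduce to a base case of size 1. The algorithm makes 6 recursive calls at each level.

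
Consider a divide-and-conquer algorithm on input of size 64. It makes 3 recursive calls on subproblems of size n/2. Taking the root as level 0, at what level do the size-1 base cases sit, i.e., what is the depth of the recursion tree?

For divide and conquer with division factor 2:

Problem sizes at each level:
Level 0: 64
Level 1: 32
Level 2: 16
Level 3: 8
Level 4: 4
Level 5: 2
Level 6: 1

The root is level 0 and the size-1 base case is level 6 (the tree spans levels 0 through 6, i.e. 7 levels counting the root), so the depth is the number of divisions: log_2(64) = 6

The recursion tree depth is log_2(64) = 6. At each level, the problem size is divided by 2, so it takes 6 divisions to reduce to a base case of size 1. The algorithm makes 3 recursive calls at each level.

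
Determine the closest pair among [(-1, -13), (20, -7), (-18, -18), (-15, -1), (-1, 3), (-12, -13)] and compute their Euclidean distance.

Computing all pairwise distances among 6 points:

d((-1, -13), (20, -7)) = 21.8403
d((-1, -13), (-18, -18)) = 17.72
d((-1, -13), (-15, -1)) = 18.4391
d((-1, -13), (-1, 3)) = 16.0
d((-1, -13), (-12, -13)) = 11.0
d((20, -7), (-18, -18)) = 39.5601
d((20, -7), (-15, -1)) = 35.5106
d((20, -7), (-1, 3)) = 23.2594
d((20, -7), (-12, -13)) = 32.5576
d((-18, -18), (-15, -1)) = 17.2627
d((-18, -18), (-1, 3)) = 27.0185
d((-18, -18), (-12, -13)) = 7.8102 <-- minimum
d((-15, -1), (-1, 3)) = 14.5602
d((-15, -1), (-12, -13)) = 12.3693
d((-1, 3), (-12, -13)) = 19.4165

Closest pair: (-18, -18) and (-12, -13) with distance 7.8102

The closest pair is (-18, -18) and (-12, -13) with Euclidean distance 7.8102. For 6 points, brute-force pairwise comparison is shown above. For large n, the divide-and-conquer algorithm (sort by x, recurse on halves, check the dividing strip) achieves O(n log n).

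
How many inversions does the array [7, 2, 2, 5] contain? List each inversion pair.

Finding inversions in [7, 2, 2, 5]:

(0, 1): arr[0]=7 > arr[1]=2
(0, 2): arr[0]=7 > arr[2]=2
(0, 3): arr[0]=7 > arr[3]=5

Total inversions: 3

The array has 3 inversion(s): (0,1), (0,2), (0,3). Each pair (i,j) satisfies i < j and arr[i] > arr[j].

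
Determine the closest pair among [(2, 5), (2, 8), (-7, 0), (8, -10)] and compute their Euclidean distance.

Computing all pairwise distances among 4 points:

d((2, 5), (2, 8)) = 3.0 <-- minimum
d((2, 5), (-7, 0)) = 10.2956
d((2, 5), (8, -10)) = 16.1555
d((2, 8), (-7, 0)) = 12.0416
d((2, 8), (8, -10)) = 18.9737
d((-7, 0), (8, -10)) = 18.0278

Closest pair: (2, 5) and (2, 8) with distance 3.0

The closest pair is (2, 5) and (2, 8) with Euclidean distance 3.0. For 4 points, brute-force pairwise comparison is shown above. For large n, the divide-and-conquer algorithm (sort by x, recurse on halves, check the dividing strip) achieves O(n log n).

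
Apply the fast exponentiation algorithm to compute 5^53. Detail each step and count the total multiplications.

Computing 5^53 by squaring (build up from 5^1; each line after the first costs one multiplication):

5^1 = 5
5^2 = (5^1)^2 = 5^2 = 25
5^3 = 5 * 5^2 = 5 * 25 = 125
5^6 = (5^3)^2 = 125^2 = 15625
5^12 = (5^6)^2 = 15625^2 = 244140625
5^13 = 5 * 5^12 = 5 * 244140625 = 1220703125
5^26 = (5^13)^2 = 1220703125^2 = 1490116119384765625
5^52 = (5^26)^2 = 1490116119384765625^2 = 2220446049250313080847263336181640625
5^53 = 5 * 5^52 = 5 * 2220446049250313080847263336181640625 = 11102230246251565404236316680908203125

Result: 11102230246251565404236316680908203125
Multiplications needed: 8 (8 lines after 5^1)

5^53 = 11102230246251565404236316680908203125. Using exponentiation by squaring, this requires 8 multiplications. The key idea: if the exponent is even, square the half-power; if odd, multiply by the base once.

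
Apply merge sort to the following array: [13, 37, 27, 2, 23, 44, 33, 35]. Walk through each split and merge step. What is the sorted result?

Merge sort trace:

Split: [13, 37, 27, 2, 23, 44, 33, 35] -> [13, 37, 27, 2] and [23, 44, 33, 35]
  Split: [13, 37, 27, 2] -> [13, 37] and [27, 2]
    Split: [13, 37] -> [13] and [37]
    Merge: [13] + [37] -> [13, 37]
    Split: [27, 2] -> [27] and [2]
    Merge: [27] + [2] -> [2, 27]
  Merge: [13, 37] + [2, 27] -> [2, 13, 27, 37]
  Split: [23, 44, 33, 35] -> [23, 44] and [33, 35]
    Split: [23, 44] -> [23] and [44]
    Merge: [23] + [44] -> [23, 44]
    Split: [33, 35] -> [33] and [35]
    Merge: [33] + [35] -> [33, 35]
  Merge: [23, 44] + [33, 35] -> [23, 33, 35, 44]
Merge: [2, 13, 27, 37] + [23, 33, 35, 44] -> [2, 13, 23, 27, 33, 35, 37, 44]

Final sorted array: [2, 13, 23, 27, 33, 35, 37, 44]

The merge sort proceeds by recursively splitting the array and merging sorted halves.
After all merges, the sorted array is [2, 13, 23, 27, 33, 35, 37, 44].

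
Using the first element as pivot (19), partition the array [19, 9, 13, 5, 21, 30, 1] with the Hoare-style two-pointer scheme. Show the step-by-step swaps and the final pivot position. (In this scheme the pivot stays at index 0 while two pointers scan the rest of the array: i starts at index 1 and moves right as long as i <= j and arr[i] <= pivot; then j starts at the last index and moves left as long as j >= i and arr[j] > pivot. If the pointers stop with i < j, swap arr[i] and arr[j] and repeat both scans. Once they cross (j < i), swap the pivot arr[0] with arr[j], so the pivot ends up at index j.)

Hoare-style two-pointer partition with pivot = 19:

Initial array: [19, 9, 13, 5, 21, 30, 1]

Pointers start at i = 1, j = 6.
i stops at index 4 (arr[4]=21 > 19), j stops at index 6 (arr[6]=1 <= 19): swap arr[4] and arr[6], array becomes [19, 9, 13, 5, 1, 30, 21]
i ends at 5, j ends at 4: the pointers have crossed (j < i), so scanning stops.

Swap pivot arr[0] with arr[4] to place pivot at position 4: [1, 9, 13, 5, 19, 30, 21]
Pivot position: 4

After partitioning with pivot 19, the array becomes [1, 9, 13, 5, 19, 30, 21]. The pivot is placed at index 4. All elements to the left of the pivot are <= 19, and all elements to the right are > 19.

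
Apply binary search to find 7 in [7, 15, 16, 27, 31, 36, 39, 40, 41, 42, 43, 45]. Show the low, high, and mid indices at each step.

Binary search for 7 in [7, 15, 16, 27, 31, 36, 39, 40, 41, 42, 43, 45]:

lo=0, hi=11, mid=5, arr[mid]=36 -> 36 > 7, search left half
lo=0, hi=4, mid=2, arr[mid]=16 -> 16 > 7, search left half
lo=0, hi=1, mid=0, arr[mid]=7 -> Found target at index 0!

Binary search finds 7 at index 0 after 3 comparisons. The search repeatedly halves the search space by comparing with the middle element.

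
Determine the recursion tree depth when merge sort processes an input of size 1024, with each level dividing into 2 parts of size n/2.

For divide and conquer with division factor 2:

Problem sizes at each level:
Level 0: 1024
Level 1: 512
Level 2: 256
Level 3: 128
Level 4: 64
Level 5: 32
Level 6: 16
Level 7: 8
Level 8: 4
Level 9: 2
Level 10: 1

The root is level 0 and the size-1 base case is level 10 (the tree spans levels 0 through 10, i.e. 11 levels counting the root), so the depth is the number of divisions: log_2(1024) = 10

The recursion tree depth is log_2(1024) = 10. At each level, the problem size is divided by 2, so it takes 10 divisions to reduce to a base case of size 1. The algorithm makes 2 recursive calls at each level.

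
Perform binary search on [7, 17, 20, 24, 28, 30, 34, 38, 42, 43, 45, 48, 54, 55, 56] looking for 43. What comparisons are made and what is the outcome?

Binary search for 43 in [7, 17, 20, 24, 28, 30, 34, 38, 42, 43, 45, 48, 54, 55, 56]:

lo=0, hi=14, mid=7, arr[mid]=38 -> 38 < 43, search right half
lo=8, hi=14, mid=11, arr[mid]=48 -> 48 > 43, search left half
lo=8, hi=10, mid=9, arr[mid]=43 -> Found target at index 9!

Binary search finds 43 at index 9 after 3 comparisons. The search repeatedly halves the search space by comparing with the middle element.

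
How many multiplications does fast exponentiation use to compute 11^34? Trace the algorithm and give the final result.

Computing 11^34 by squaring (build up from 11^1; each line after the first costs one multiplication):

11^1 = 11
11^2 = (11^1)^2 = 11^2 = 121
11^4 = (11^2)^2 = 121^2 = 14641
11^8 = (11^4)^2 = 14641^2 = 214358881
11^16 = (11^8)^2 = 214358881^2 = 45949729863572161
11^17 = 11 * 11^16 = 11 * 45949729863572161 = 505447028499293771
11^34 = (11^17)^2 = 505447028499293771^2 = 255476698618765889551019445759400441

Result: 255476698618765889551019445759400441
Multiplications needed: 6 (6 lines after 11^1)

11^34 = 255476698618765889551019445759400441. Using exponentiation by squaring, this requires 6 multiplications. The key idea: if the exponent is even, square the half-power; if odd, multiply by the base once.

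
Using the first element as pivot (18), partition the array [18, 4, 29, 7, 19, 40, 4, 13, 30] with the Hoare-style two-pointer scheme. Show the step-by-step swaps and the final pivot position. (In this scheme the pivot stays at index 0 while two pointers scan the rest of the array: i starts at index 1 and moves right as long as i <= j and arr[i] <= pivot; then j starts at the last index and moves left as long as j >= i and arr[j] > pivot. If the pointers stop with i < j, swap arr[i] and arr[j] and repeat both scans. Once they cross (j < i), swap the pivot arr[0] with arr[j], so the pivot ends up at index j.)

Hoare-style two-pointer partition with pivot = 18:

Initial array: [18, 4, 29, 7, 19, 40, 4, 13, 30]

Pointers start at i = 1, j = 8.
i stops at index 2 (arr[2]=29 > 18), j stops at index 7 (arr[7]=13 <= 18): swap arr[2] and arr[7], array becomes [18, 4, 13, 7, 19, 40, 4, 29, 30]
i stops at index 4 (arr[4]=19 > 18), j stops at index 6 (arr[6]=4 <= 18): swap arr[4] and arr[6], array becomes [18, 4, 13, 7, 4, 40, 19, 29, 30]
i ends at 5, j ends at 4: the pointers have crossed (j < i), so scanning stops.

Swap pivot arr[0] with arr[4] to place pivot at position 4: [4, 4, 13, 7, 18, 40, 19, 29, 30]
Pivot position: 4

After partitioning with pivot 18, the array becomes [4, 4, 13, 7, 18, 40, 19, 29, 30]. The pivot is placed at index 4. All elements to the left of the pivot are <= 18, and all elements to the right are > 18.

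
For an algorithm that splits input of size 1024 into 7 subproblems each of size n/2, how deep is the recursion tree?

For divide and conquer with division factor 2:

Problem sizes at each level:
Level 0: 1024
Level 1: 512
Level 2: 256
Level 3: 128
Level 4: 64
Level 5: 32
Level 6: 16
Level 7: 8
Level 8: 4
Level 9: 2
Level 10: 1

The root is level 0 and the size-1 base case is level 10 (the tree spans levels 0 through 10, i.e. 11 levels counting the root), so the depth is the number of divisions: log_2(1024) = 10

The recursion tree depth is log_2(1024) = 10. At each level, the problem size is divided by 2, so it takes 10 divisions to reduce to a base case of size 1. The algorithm makes 7 recursive calls at each level.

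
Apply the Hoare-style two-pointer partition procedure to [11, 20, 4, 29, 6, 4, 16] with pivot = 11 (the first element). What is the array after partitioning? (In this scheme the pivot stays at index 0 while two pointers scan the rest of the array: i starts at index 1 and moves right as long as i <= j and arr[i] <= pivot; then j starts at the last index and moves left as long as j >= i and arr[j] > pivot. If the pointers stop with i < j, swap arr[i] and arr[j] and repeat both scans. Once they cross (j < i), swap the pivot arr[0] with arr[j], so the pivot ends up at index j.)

Hoare-style two-pointer partition with pivot = 11:

Initial array: [11, 20, 4, 29, 6, 4, 16]

Pointers start at i = 1, j = 6.
i stops at index 1 (arr[1]=20 > 11), j stops at index 5 (arr[5]=4 <= 11): swap arr[1] and arr[5], array becomes [11, 4, 4, 29, 6, 20, 16]
i stops at index 3 (arr[3]=29 > 11), j stops at index 4 (arr[4]=6 <= 11): swap arr[3] and arr[4], array becomes [11, 4, 4, 6, 29, 20, 16]
i ends at 4, j ends at 3: the pointers have crossed (j < i), so scanning stops.

Swap pivot arr[0] with arr[3] to place pivot at position 3: [6, 4, 4, 11, 29, 20, 16]
Pivot position: 3

After partitioning with pivot 11, the array becomes [6, 4, 4, 11, 29, 20, 16]. The pivot is placed at index 3. All elements to the left of the pivot are <= 11, and all elements to the right are > 11.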